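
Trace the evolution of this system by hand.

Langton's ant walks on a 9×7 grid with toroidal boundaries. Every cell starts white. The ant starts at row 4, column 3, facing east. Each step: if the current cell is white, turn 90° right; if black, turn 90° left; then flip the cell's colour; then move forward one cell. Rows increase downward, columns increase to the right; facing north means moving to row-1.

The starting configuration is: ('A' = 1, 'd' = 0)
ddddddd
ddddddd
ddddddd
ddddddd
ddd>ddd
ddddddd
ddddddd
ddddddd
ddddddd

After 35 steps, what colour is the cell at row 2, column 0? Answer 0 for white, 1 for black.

t=0: ddddddd
ddddddd
ddddddd
ddddddd
ddd>ddd
ddddddd
ddddddd
ddddddd
ddddddd
t=1: ddddddd
ddddddd
ddddddd
ddddddd
dddAddd
dddvddd
ddddddd
ddddddd
ddddddd
t=2: ddddddd
ddddddd
ddddddd
ddddddd
dddAddd
dd<Addd
ddddddd
ddddddd
ddddddd
t=3: ddddddd
ddddddd
ddddddd
ddddddd
dd^Addd
ddAAddd
ddddddd
ddddddd
ddddddd
t=4: ddddddd
ddddddd
ddddddd
ddddddd
ddA>ddd
ddAAddd
ddddddd
ddddddd
ddddddd
t=5: ddddddd
ddddddd
ddddddd
ddd^ddd
ddAdddd
ddAAddd
ddddddd
ddddddd
ddddddd
t=6: ddddddd
ddddddd
ddddddd
dddA>dd
ddAdddd
ddAAddd
ddddddd
ddddddd
ddddddd
t=7: ddddddd
ddddddd
ddddddd
dddAAdd
ddAdvdd
ddAAddd
ddddddd
ddddddd
ddddddd
t=8: ddddddd
ddddddd
ddddddd
dddAAdd
ddA<Add
ddAAddd
ddddddd
ddddddd
ddddddd
t=9: ddddddd
ddddddd
ddddddd
ddd^Add
ddAAAdd
ddAAddd
ddddddd
ddddddd
ddddddd
t=10: ddddddd
ddddddd
ddddddd
dd<dAdd
ddAAAdd
ddAAddd
ddddddd
ddddddd
ddddddd
t=11: ddddddd
ddddddd
dd^dddd
ddAdAdd
ddAAAdd
ddAAddd
ddddddd
ddddddd
ddddddd
t=12: ddddddd
ddddddd
ddA>ddd
ddAdAdd
ddAAAdd
ddAAddd
ddddddd
ddddddd
ddddddd
t=13: ddddddd
ddddddd
ddAAddd
ddAvAdd
ddAAAdd
ddAAddd
ddddddd
ddddddd
ddddddd
t=14: ddddddd
ddddddd
ddAAddd
dd<AAdd
ddAAAdd
ddAAddd
ddddddd
ddddddd
ddddddd
t=15: ddddddd
ddddddd
ddAAddd
dddAAdd
ddvAAdd
ddAAddd
ddddddd
ddddddd
ddddddd
t=16: ddddddd
ddddddd
ddAAddd
dddAAdd
ddd>Add
ddAAddd
ddddddd
ddddddd
ddddddd
t=17: ddddddd
ddddddd
ddAAddd
ddd^Add
ddddAdd
ddAAddd
ddddddd
ddddddd
ddddddd
t=18: ddddddd
ddddddd
ddAAddd
dd<dAdd
ddddAdd
ddAAddd
ddddddd
ddddddd
ddddddd
t=19: ddddddd
ddddddd
dd^Addd
ddAdAdd
ddddAdd
ddAAddd
ddddddd
ddddddd
ddddddd
t=20: ddddddd
ddddddd
d<dAddd
ddAdAdd
ddddAdd
ddAAddd
ddddddd
ddddddd
ddddddd
t=21: ddddddd
d^ddddd
dAdAddd
ddAdAdd
ddddAdd
ddAAddd
ddddddd
ddddddd
ddddddd
t=22: ddddddd
dA>dddd
dAdAddd
ddAdAdd
ddddAdd
ddAAddd
ddddddd
ddddddd
ddddddd
t=23: ddddddd
dAAdddd
dAvAddd
ddAdAdd
ddddAdd
ddAAddd
ddddddd
ddddddd
ddddddd
t=24: ddddddd
dAAdddd
d<AAddd
ddAdAdd
ddddAdd
ddAAddd
ddddddd
ddddddd
ddddddd
t=25: ddddddd
dAAdddd
ddAAddd
dvAdAdd
ddddAdd
ddAAddd
ddddddd
ddddddd
ddddddd
t=26: ddddddd
dAAdddd
ddAAddd
<AAdAdd
ddddAdd
ddAAddd
ddddddd
ddddddd
ddddddd
t=27: ddddddd
dAAdddd
^dAAddd
AAAdAdd
ddddAdd
ddAAddd
ddddddd
ddddddd
ddddddd
t=28: ddddddd
dAAdddd
A>AAddd
AAAdAdd
ddddAdd
ddAAddd
ddddddd
ddddddd
ddddddd
t=29: ddddddd
dAAdddd
AAAAddd
AvAdAdd
ddddAdd
ddAAddd
ddddddd
ddddddd
ddddddd
t=30: ddddddd
dAAdddd
AAAAddd
Ad>dAdd
ddddAdd
ddAAddd
ddddddd
ddddddd
ddddddd
t=31: ddddddd
dAAdddd
AA^Addd
AdddAdd
ddddAdd
ddAAddd
ddddddd
ddddddd
ddddddd
t=32: ddddddd
dAAdddd
A<dAddd
AdddAdd
ddddAdd
ddAAddd
ddddddd
ddddddd
ddddddd
t=33: ddddddd
dAAdddd
AddAddd
AvddAdd
ddddAdd
ddAAddd
ddddddd
ddddddd
ddddddd
t=34: ddddddd
dAAdddd
AddAddd
<AddAdd
ddddAdd
ddAAddd
ddddddd
ddddddd
ddddddd
t=35: ddddddd
dAAdddd
AddAddd
dAddAdd
vdddAdd
ddAAddd
ddddddd
ddddddd
ddddddd

1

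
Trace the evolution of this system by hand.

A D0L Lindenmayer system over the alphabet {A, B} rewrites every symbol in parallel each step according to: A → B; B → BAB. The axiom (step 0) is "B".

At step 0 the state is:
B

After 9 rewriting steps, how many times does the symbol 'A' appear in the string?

985

gen 0: B
gen 1: BAB
gen 2: BABBBAB
gen 3: BABBBABBABBABBBAB
gen 4: BABBBABBABBABBBABBABBBABBABBBABBABBABBBAB
gen 5: BABBBABBABBABBBABBABBBABBABBBABBABBABBBABBABBBABBABBABBBABBABBBABBABBABBBABBABBBABBABBBABBABBABBBAB
gen 6: BABBBABBABBABBBABBABBBABBABBBABBABBABBBABBABBBABBABBABBBAB…BABBBABBABBABBBABBABBBABBABBABBBABBABBBABBABBBABBABBABBBAB  (len 239)
gen 7: BABBBABBABBABBBABBABBBABBABBBABBABBABBBABBABBBABBABBABBBAB…BABBBABBABBABBBABBABBBABBABBABBBABBABBBABBABBBABBABBABBBAB  (len 577)
gen 8: BABBBABBABBABBBABBABBBABBABBBABBABBABBBABBABBBABBABBABBBAB…BABBBABBABBABBBABBABBBABBABBABBBABBABBBABBABBBABBABBABBBAB  (len 1393)
gen 9: BABBBABBABBABBBABBABBBABBABBBABBABBABBBABBABBBABBABBABBBAB…BABBBABBABBABBBABBABBBABBABBABBBABBABBBABBABBBABBABBABBBAB  (len 3363)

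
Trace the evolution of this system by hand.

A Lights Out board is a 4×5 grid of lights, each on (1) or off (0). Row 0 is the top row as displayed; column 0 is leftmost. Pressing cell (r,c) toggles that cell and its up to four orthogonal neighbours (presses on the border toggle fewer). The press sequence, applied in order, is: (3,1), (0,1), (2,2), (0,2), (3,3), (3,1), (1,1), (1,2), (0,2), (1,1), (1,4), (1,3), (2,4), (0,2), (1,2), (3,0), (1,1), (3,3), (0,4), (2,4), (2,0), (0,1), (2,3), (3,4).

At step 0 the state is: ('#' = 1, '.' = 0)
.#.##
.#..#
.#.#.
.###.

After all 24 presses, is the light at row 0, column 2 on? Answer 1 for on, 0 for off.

1

step 0: .#.##
.#..#
.#.#.
.###.
step 1: .#.##
.#..#
...#.
#..#.
step 2: #.###
....#
...#.
#..#.
step 3: #.###
..#.#
.##..
#.##.
step 4: ##..#
....#
.##..
#.##.
step 5: ##..#
....#
.###.
#...#
step 6: ##..#
....#
..##.
.##.#
step 7: #...#
###.#
.###.
.##.#
step 8: #.#.#
#..##
.#.#.
.##.#
step 9: ##.##
#.###
.#.#.
.##.#
step 10: #..##
.#.##
...#.
.##.#
step 11: #..#.
.#...
...##
.##.#
step 12: #....
.####
....#
.##.#
step 13: #....
.###.
...#.
.##..
step 14: ####.
.#.#.
...#.
.##..
step 15: ##.#.
..#..
..##.
.##..
step 16: ##.#.
..#..
#.##.
#.#..
step 17: #..#.
##...
####.
#.#..
step 18: #..#.
##...
###..
#..##
step 19: #...#
##..#
###..
#..##
step 20: #...#
##...
#####
#..#.
step 21: #...#
.#...
..###
...#.
step 22: .##.#
.....
..###
...#.
step 23: .##.#
...#.
.....
.....
step 24: .##.#
...#.
....#
...##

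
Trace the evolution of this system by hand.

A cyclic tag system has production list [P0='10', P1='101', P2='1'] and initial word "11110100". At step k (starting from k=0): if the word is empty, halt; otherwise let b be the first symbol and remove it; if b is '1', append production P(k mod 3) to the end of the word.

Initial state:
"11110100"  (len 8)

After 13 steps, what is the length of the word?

k=0  "11110100"  (len 8)
k=1  "111010010"  (len 9)
k=2  "11010010101"  (len 11)
k=3  "10100101011"  (len 11)
k=4  "010010101110"  (len 12)
k=5  "10010101110"  (len 11)
k=6  "00101011101"  (len 11)
k=7  "0101011101"  (len 10)
k=8  "101011101"  (len 9)
k=9  "010111011"  (len 9)
k=10  "10111011"  (len 8)
k=11  "0111011101"  (len 10)
k=12  "111011101"  (len 9)
k=13  "1101110110"  (len 10)

10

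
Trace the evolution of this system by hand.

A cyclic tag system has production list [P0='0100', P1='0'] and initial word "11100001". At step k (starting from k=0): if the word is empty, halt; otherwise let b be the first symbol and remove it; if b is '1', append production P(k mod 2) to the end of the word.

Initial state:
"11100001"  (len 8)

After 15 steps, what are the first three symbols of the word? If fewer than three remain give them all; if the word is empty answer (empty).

0) "11100001"  (len 8)
1) "11000010100"  (len 11)
2) "10000101000"  (len 11)
3) "00001010000100"  (len 14)
4) "0001010000100"  (len 13)
5) "001010000100"  (len 12)
6) "01010000100"  (len 11)
7) "1010000100"  (len 10)
8) "0100001000"  (len 10)
9) "100001000"  (len 9)
10) "000010000"  (len 9)
11) "00010000"  (len 8)
12) "0010000"  (len 7)
13) "010000"  (len 6)
14) "10000"  (len 5)
15) "00000100"  (len 8)

000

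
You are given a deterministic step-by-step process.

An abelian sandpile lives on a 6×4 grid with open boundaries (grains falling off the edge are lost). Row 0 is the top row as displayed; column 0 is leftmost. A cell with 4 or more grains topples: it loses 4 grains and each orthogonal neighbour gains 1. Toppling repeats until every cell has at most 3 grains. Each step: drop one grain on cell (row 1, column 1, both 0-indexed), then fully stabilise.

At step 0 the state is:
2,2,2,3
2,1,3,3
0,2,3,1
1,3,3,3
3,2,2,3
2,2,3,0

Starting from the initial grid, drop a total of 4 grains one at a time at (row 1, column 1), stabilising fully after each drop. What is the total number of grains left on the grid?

0) 2,2,2,3
2,1,3,3
0,2,3,1
1,3,3,3
3,2,2,3
2,2,3,0
1) 2,2,2,3
2,2,3,3
0,2,3,1
1,3,3,3
3,2,2,3
2,2,3,0
2) 2,2,2,3
2,3,3,3
0,2,3,1
1,3,3,3
3,2,2,3
2,2,3,0
3) 3,0,1,1
3,3,3,2
1,1,3,0
3,2,3,2
1,2,2,1
0,1,1,2
4) 0,2,2,1
1,2,1,3
2,3,1,1
3,3,0,3
1,2,3,1
0,1,1,2

39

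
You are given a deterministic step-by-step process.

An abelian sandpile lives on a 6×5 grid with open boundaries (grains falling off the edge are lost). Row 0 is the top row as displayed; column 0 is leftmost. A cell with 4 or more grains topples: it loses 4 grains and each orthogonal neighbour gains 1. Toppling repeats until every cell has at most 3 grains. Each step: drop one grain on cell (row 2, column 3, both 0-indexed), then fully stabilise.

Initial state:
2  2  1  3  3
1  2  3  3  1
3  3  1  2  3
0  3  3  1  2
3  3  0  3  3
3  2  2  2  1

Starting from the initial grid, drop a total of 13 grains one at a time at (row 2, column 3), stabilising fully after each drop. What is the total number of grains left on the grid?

gen 0: 2  2  1  3  3
1  2  3  3  1
3  3  1  2  3
0  3  3  1  2
3  3  0  3  3
3  2  2  2  1
gen 1: 2  2  1  3  3
1  2  3  3  1
3  3  1  3  3
0  3  3  1  2
3  3  0  3  3
3  2  2  2  1
gen 2: 2  2  3  1  1
1  3  0  3  0
3  3  3  2  1
0  3  3  2  3
3  3  0  3  3
3  2  2  2  1
gen 3: 2  2  3  1  1
1  3  0  3  0
3  3  3  3  1
0  3  3  2  3
3  3  0  3  3
3  2  2  2  1
gen 4: 2  3  3  2  1
3  0  3  0  1
0  3  2  3  3
3  2  2  2  1
1  2  3  1  1
1  0  3  3  2
gen 5: 2  3  3  2  1
3  0  3  1  2
0  3  3  1  0
3  2  2  3  2
1  2  3  1  1
1  0  3  3  2
gen 6: 2  3  3  2  1
3  0  3  1  2
0  3  3  2  0
3  2  2  3  2
1  2  3  1  1
1  0  3  3  2
gen 7: 2  3  3  2  1
3  0  3  1  2
0  3  3  3  0
3  2  2  3  2
1  2  3  1  1
1  0  3  3  2
gen 8: 3  0  1  3  1
3  3  1  3  2
2  1  3  2  1
0  2  2  2  3
3  0  3  0  2
1  2  1  1  3
gen 9: 3  0  1  3  1
3  3  1  3  2
2  1  3  3  1
0  2  2  2  3
3  0  3  0  2
1  2  1  1  3
gen 10: 3  0  2  0  2
3  3  3  1  3
2  2  0  2  2
0  2  3  3  3
3  0  3  0  2
1  2  1  1  3
gen 11: 3  0  2  0  2
3  3  3  1  3
2  2  0  3  2
0  2  3  3  3
3  0  3  0  2
1  2  1  1  3
gen 12: 3  0  2  0  3
3  3  3  3  0
2  2  2  2  1
0  3  1  2  1
3  1  0  2  3
1  2  2  1  3
gen 13: 3  0  2  0  3
3  3  3  3  0
2  2  2  3  1
0  3  1  2  1
3  1  0  2  3
1  2  2  1  3

55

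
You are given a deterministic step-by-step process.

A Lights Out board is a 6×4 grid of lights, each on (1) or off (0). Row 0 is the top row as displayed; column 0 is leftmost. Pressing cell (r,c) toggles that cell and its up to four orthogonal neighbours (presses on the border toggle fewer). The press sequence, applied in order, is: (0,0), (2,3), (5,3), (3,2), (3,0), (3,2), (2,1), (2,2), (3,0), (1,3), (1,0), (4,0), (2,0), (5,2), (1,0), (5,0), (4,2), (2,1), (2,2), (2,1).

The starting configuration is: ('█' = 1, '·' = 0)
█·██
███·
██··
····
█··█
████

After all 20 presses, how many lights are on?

13

step 0: █·██
███·
██··
····
█··█
████
step 1: ·███
·██·
██··
····
█··█
████
step 2: ·███
·███
████
···█
█··█
████
step 3: ·███
·███
████
···█
█···
██··
step 4: ·███
·███
██·█
·██·
█·█·
██··
step 5: ·███
·███
·█·█
█·█·
··█·
██··
step 6: ·███
·███
·███
██·█
····
██··
step 7: ·███
··██
█··█
█··█
····
██··
step 8: ·███
···█
███·
█·██
····
██··
step 9: ·███
···█
·██·
·███
█···
██··
step 10: ·██·
··█·
·███
·███
█···
██··
step 11: ███·
███·
████
·███
█···
██··
step 12: ███·
███·
████
████
·█··
·█··
step 13: ███·
·██·
··██
·███
·█··
·█··
step 14: ███·
·██·
··██
·███
·██·
··██
step 15: ·██·
█·█·
█·██
·███
·██·
··██
step 16: ·██·
█·█·
█·██
·███
███·
████
step 17: ·██·
█·█·
█·██
·█·█
█··█
██·█
step 18: ·██·
███·
·█·█
···█
█··█
██·█
step 19: ·██·
██··
··█·
··██
█··█
██·█
step 20: ·██·
█···
██··
·███
█··█
██·█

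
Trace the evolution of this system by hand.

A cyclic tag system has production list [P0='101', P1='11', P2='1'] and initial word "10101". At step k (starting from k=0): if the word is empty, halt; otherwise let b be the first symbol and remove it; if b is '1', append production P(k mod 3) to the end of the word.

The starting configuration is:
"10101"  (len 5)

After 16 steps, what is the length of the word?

14

step 0: "10101"  (len 5)
step 1: "0101101"  (len 7)
step 2: "101101"  (len 6)
step 3: "011011"  (len 6)
step 4: "11011"  (len 5)
step 5: "101111"  (len 6)
step 6: "011111"  (len 6)
step 7: "11111"  (len 5)
step 8: "111111"  (len 6)
step 9: "111111"  (len 6)
step 10: "11111101"  (len 8)
step 11: "111110111"  (len 9)
step 12: "111101111"  (len 9)
step 13: "11101111101"  (len 11)
step 14: "110111110111"  (len 12)
step 15: "101111101111"  (len 12)
step 16: "01111101111101"  (len 14)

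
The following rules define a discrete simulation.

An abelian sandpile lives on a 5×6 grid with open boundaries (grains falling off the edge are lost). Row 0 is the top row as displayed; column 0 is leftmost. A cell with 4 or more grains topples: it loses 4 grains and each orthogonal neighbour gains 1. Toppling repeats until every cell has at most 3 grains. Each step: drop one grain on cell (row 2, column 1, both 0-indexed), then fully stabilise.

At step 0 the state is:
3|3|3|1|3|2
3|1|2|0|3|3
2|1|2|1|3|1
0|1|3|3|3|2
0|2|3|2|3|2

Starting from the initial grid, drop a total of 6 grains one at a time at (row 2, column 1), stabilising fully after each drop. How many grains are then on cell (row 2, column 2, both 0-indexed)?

3

0) 3|3|3|1|3|2
3|1|2|0|3|3
2|1|2|1|3|1
0|1|3|3|3|2
0|2|3|2|3|2
1) 3|3|3|1|3|2
3|1|2|0|3|3
2|2|2|1|3|1
0|1|3|3|3|2
0|2|3|2|3|2
2) 3|3|3|1|3|2
3|1|2|0|3|3
2|3|2|1|3|1
0|1|3|3|3|2
0|2|3|2|3|2
3) 3|3|3|1|3|2
3|2|2|0|3|3
3|0|3|1|3|1
0|2|3|3|3|2
0|2|3|2|3|2
4) 3|3|3|1|3|2
3|2|2|0|3|3
3|1|3|1|3|1
0|2|3|3|3|2
0|2|3|2|3|2
5) 3|3|3|1|3|2
3|2|2|0|3|3
3|2|3|1|3|1
0|2|3|3|3|2
0|2|3|2|3|2
6) 3|3|3|1|3|2
3|2|2|0|3|3
3|3|3|1|3|1
0|2|3|3|3|2
0|2|3|2|3|2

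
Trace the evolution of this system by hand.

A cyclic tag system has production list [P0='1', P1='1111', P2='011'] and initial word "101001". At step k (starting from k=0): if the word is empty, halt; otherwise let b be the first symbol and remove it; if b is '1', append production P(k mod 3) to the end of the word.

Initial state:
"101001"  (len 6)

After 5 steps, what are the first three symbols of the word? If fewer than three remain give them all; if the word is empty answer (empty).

110

0) "101001"  (len 6)
1) "010011"  (len 6)
2) "10011"  (len 5)
3) "0011011"  (len 7)
4) "011011"  (len 6)
5) "11011"  (len 5)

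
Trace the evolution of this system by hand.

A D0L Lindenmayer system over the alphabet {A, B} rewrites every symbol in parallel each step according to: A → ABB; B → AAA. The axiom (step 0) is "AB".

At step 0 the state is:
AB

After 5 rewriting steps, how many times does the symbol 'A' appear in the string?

298

0) AB
1) ABBAAA
2) ABBAAAAAAABBABBABB
3) ABBAAAAAAABBABBABBABBABBABBABBAAAAAAABBAAAAAAABBAAAAAA
4) ABBAAAAAAABBABBABBABBABBABBABBAAAAAAABBAAAAAAABBAAAAAAABBA…BABBABBAAAAAAABBABBABBABBABBABBABBAAAAAAABBABBABBABBABBABB  (len 162)
5) ABBAAAAAAABBABBABBABBABBABBABBAAAAAAABBAAAAAAABBAAAAAAABBA…BABBABBAAAAAAABBAAAAAAABBAAAAAAABBAAAAAAABBAAAAAAABBAAAAAA  (len 486)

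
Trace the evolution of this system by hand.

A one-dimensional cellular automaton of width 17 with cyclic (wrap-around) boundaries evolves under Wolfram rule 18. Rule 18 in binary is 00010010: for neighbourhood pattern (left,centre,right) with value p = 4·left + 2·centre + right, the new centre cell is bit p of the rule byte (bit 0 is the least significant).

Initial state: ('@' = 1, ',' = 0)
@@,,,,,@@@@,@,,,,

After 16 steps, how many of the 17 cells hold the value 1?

[0] @@,,,,,@@@@,@,,,,
[1] ,,@,,,@,,,,,,@,,@
[2] @@,@,@,@,,,,@,@@,
[3] ,,,,,,,,@,,@,,,,,
[4] ,,,,,,,@,@@,@,,,,
[5] ,,,,,,@,,,,,,@,,,
[6] ,,,,,@,@,,,,@,@,,
[7] ,,,,@,,,@,,@,,,@,
[8] ,,,@,@,@,@@,@,@,@
[9] @,@,,,,,,,,,,,,,,
[10] ,,,@,,,,,,,,,,,,@
[11] @,@,@,,,,,,,,,,@,
[12] ,,,,,@,,,,,,,,@,,
[13] ,,,,@,@,,,,,,@,@,
[14] ,,,@,,,@,,,,@,,,@
[15] @,@,@,@,@,,@,@,@,
[16] ,,,,,,,,,@@,,,,,,

2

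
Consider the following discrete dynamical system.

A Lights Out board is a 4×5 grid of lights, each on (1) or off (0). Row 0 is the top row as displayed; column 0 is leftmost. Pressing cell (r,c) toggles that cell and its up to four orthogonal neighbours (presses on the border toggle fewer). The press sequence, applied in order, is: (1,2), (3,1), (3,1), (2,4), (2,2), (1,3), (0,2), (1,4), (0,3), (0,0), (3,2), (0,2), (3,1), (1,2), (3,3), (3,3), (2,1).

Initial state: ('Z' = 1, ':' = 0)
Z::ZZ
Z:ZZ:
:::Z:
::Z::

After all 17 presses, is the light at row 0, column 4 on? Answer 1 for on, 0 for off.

1

[0] Z::ZZ
Z:ZZ:
:::Z:
::Z::
[1] Z:ZZZ
ZZ:::
::ZZ:
::Z::
[2] Z:ZZZ
ZZ:::
:ZZZ:
ZZ:::
[3] Z:ZZZ
ZZ:::
::ZZ:
::Z::
[4] Z:ZZZ
ZZ::Z
::Z:Z
::Z:Z
[5] Z:ZZZ
ZZZ:Z
:Z:ZZ
::::Z
[6] Z:Z:Z
ZZ:Z:
:Z::Z
::::Z
[7] ZZ:ZZ
ZZZZ:
:Z::Z
::::Z
[8] ZZ:Z:
ZZZ:Z
:Z:::
::::Z
[9] ZZZ:Z
ZZZZZ
:Z:::
::::Z
[10] ::Z:Z
:ZZZZ
:Z:::
::::Z
[11] ::Z:Z
:ZZZZ
:ZZ::
:ZZZZ
[12] :Z:ZZ
:Z:ZZ
:ZZ::
:ZZZZ
[13] :Z:ZZ
:Z:ZZ
::Z::
Z::ZZ
[14] :ZZZZ
::Z:Z
:::::
Z::ZZ
[15] :ZZZZ
::Z:Z
:::Z:
Z:Z::
[16] :ZZZZ
::Z:Z
:::::
Z::ZZ
[17] :ZZZZ
:ZZ:Z
ZZZ::
ZZ:ZZ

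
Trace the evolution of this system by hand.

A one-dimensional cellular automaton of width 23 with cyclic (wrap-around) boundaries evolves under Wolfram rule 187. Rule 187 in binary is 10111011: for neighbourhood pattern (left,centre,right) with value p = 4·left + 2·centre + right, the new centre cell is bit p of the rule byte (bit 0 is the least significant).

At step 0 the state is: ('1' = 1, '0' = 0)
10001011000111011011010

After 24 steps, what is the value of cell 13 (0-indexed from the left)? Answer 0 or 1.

0

[0] 10001011000111011011010
[1] 01110110111110110110101
[2] 11101101111101101101010
[3] 11011011111011011010101
[4] 10110111110110110101011
[5] 01101111101101101010111
[6] 11011111011011010101110
[7] 10111110110110101011101
[8] 01111101101101010111011
[9] 11111011011010101110110
[10] 11110110110101011101101
[11] 11101101101010111011011
[12] 11011011010101110110111
[13] 10110110101011101101111
[14] 01101101010111011011111
[15] 11011010101110110111110
[16] 10110101011101101111101
[17] 01101010111011011111011
[18] 11010101110110111110110
[19] 10101011101101111101101
[20] 01010111011011111011011
[21] 10101110110111110110110
[22] 01011101101111101101101
[23] 10111011011111011011010
[24] 01110110111110110110101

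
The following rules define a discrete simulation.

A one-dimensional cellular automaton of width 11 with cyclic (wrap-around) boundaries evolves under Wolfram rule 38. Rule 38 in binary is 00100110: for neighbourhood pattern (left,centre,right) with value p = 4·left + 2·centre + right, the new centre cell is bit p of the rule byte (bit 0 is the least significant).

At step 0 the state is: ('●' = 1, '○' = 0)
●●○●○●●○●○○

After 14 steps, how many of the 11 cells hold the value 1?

4

gen 0: ●●○●○●●○●○○
gen 1: ○○●●●○○●●○●
gen 2: ○●○○○○●○○●●
gen 3: ●●○○○●●○●○○
gen 4: ○○○○●○○●●○●
gen 5: ○○○●●○●○○●●
gen 6: ○○●○○●●○●○○
gen 7: ○●●○●○○●●○○
gen 8: ●○○●●○●○○○○
gen 9: ●○●○○●●○○○●
gen 10: ○●●○●○○○○●○
gen 11: ●○○●●○○○●●○
gen 12: ●○●○○○○●○○●
gen 13: ○●●○○○●●○●○
gen 14: ●○○○○●○○●●○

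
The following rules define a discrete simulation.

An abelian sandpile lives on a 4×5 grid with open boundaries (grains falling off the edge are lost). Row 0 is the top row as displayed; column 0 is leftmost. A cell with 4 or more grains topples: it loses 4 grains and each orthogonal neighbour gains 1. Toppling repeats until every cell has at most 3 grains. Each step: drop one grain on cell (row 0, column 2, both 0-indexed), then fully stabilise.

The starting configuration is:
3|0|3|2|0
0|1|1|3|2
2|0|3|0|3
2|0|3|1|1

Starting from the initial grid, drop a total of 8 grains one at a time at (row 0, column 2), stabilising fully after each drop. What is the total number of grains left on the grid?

0) 3|0|3|2|0
0|1|1|3|2
2|0|3|0|3
2|0|3|1|1
1) 3|1|0|3|0
0|1|2|3|2
2|0|3|0|3
2|0|3|1|1
2) 3|1|1|3|0
0|1|2|3|2
2|0|3|0|3
2|0|3|1|1
3) 3|1|2|3|0
0|1|2|3|2
2|0|3|0|3
2|0|3|1|1
4) 3|1|3|3|0
0|1|2|3|2
2|0|3|0|3
2|0|3|1|1
5) 3|2|2|1|1
0|2|1|1|3
2|1|1|2|3
2|1|0|2|1
6) 3|2|3|1|1
0|2|1|1|3
2|1|1|2|3
2|1|0|2|1
7) 3|3|0|2|1
0|2|2|1|3
2|1|1|2|3
2|1|0|2|1
8) 3|3|1|2|1
0|2|2|1|3
2|1|1|2|3
2|1|0|2|1

33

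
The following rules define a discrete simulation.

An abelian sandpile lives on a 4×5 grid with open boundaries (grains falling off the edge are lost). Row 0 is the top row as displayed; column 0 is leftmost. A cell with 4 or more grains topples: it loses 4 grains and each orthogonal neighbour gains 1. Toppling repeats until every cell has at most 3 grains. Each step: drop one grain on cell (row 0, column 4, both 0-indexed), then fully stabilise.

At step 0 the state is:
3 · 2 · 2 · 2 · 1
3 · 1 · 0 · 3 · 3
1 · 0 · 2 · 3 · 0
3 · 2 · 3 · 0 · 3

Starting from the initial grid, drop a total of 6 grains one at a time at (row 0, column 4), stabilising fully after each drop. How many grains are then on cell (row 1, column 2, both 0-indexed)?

t=0: 3 · 2 · 2 · 2 · 1
3 · 1 · 0 · 3 · 3
1 · 0 · 2 · 3 · 0
3 · 2 · 3 · 0 · 3
t=1: 3 · 2 · 2 · 2 · 2
3 · 1 · 0 · 3 · 3
1 · 0 · 2 · 3 · 0
3 · 2 · 3 · 0 · 3
t=2: 3 · 2 · 2 · 2 · 3
3 · 1 · 0 · 3 · 3
1 · 0 · 2 · 3 · 0
3 · 2 · 3 · 0 · 3
t=3: 3 · 2 · 3 · 0 · 2
3 · 1 · 1 · 2 · 1
1 · 0 · 3 · 0 · 2
3 · 2 · 3 · 1 · 3
t=4: 3 · 2 · 3 · 0 · 3
3 · 1 · 1 · 2 · 1
1 · 0 · 3 · 0 · 2
3 · 2 · 3 · 1 · 3
t=5: 3 · 2 · 3 · 1 · 0
3 · 1 · 1 · 2 · 2
1 · 0 · 3 · 0 · 2
3 · 2 · 3 · 1 · 3
t=6: 3 · 2 · 3 · 1 · 1
3 · 1 · 1 · 2 · 2
1 · 0 · 3 · 0 · 2
3 · 2 · 3 · 1 · 3

1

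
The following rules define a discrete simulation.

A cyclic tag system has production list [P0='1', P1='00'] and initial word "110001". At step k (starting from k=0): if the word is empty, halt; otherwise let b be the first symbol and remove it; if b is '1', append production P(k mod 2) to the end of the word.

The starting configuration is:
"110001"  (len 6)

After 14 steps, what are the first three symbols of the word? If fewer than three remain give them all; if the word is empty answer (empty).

step 0: "110001"  (len 6)
step 1: "100011"  (len 6)
step 2: "0001100"  (len 7)
step 3: "001100"  (len 6)
step 4: "01100"  (len 5)
step 5: "1100"  (len 4)
step 6: "10000"  (len 5)
step 7: "00001"  (len 5)
step 8: "0001"  (len 4)
step 9: "001"  (len 3)
step 10: "01"  (len 2)
step 11: "1"  (len 1)
step 12: "00"  (len 2)
step 13: "0"  (len 1)
step 14: (halted — word empty)

(empty)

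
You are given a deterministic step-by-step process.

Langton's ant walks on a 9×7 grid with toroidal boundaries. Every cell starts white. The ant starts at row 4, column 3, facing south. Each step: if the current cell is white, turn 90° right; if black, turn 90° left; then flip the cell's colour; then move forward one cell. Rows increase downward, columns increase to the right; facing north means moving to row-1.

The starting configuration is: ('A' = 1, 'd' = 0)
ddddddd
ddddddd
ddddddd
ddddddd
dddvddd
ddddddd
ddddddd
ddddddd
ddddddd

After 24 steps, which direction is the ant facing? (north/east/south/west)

north

step 0: ddddddd
ddddddd
ddddddd
ddddddd
dddvddd
ddddddd
ddddddd
ddddddd
ddddddd
step 1: ddddddd
ddddddd
ddddddd
ddddddd
dd<Addd
ddddddd
ddddddd
ddddddd
ddddddd
step 2: ddddddd
ddddddd
ddddddd
dd^dddd
ddAAddd
ddddddd
ddddddd
ddddddd
ddddddd
step 3: ddddddd
ddddddd
ddddddd
ddA>ddd
ddAAddd
ddddddd
ddddddd
ddddddd
ddddddd
step 4: ddddddd
ddddddd
ddddddd
ddAAddd
ddAvddd
ddddddd
ddddddd
ddddddd
ddddddd
step 5: ddddddd
ddddddd
ddddddd
ddAAddd
ddAd>dd
ddddddd
ddddddd
ddddddd
ddddddd
step 6: ddddddd
ddddddd
ddddddd
ddAAddd
ddAdAdd
ddddvdd
ddddddd
ddddddd
ddddddd
step 7: ddddddd
ddddddd
ddddddd
ddAAddd
ddAdAdd
ddd<Add
ddddddd
ddddddd
ddddddd
step 8: ddddddd
ddddddd
ddddddd
ddAAddd
ddA^Add
dddAAdd
ddddddd
ddddddd
ddddddd
step 9: ddddddd
ddddddd
ddddddd
ddAAddd
ddAA>dd
dddAAdd
ddddddd
ddddddd
ddddddd
step 10: ddddddd
ddddddd
ddddddd
ddAA^dd
ddAAddd
dddAAdd
ddddddd
ddddddd
ddddddd
step 11: ddddddd
ddddddd
ddddddd
ddAAA>d
ddAAddd
dddAAdd
ddddddd
ddddddd
ddddddd
step 12: ddddddd
ddddddd
ddddddd
ddAAAAd
ddAAdvd
dddAAdd
ddddddd
ddddddd
ddddddd
step 13: ddddddd
ddddddd
ddddddd
ddAAAAd
ddAA<Ad
dddAAdd
ddddddd
ddddddd
ddddddd
step 14: ddddddd
ddddddd
ddddddd
ddAA^Ad
ddAAAAd
dddAAdd
ddddddd
ddddddd
ddddddd
step 15: ddddddd
ddddddd
ddddddd
ddA<dAd
ddAAAAd
dddAAdd
ddddddd
ddddddd
ddddddd
step 16: ddddddd
ddddddd
ddddddd
ddAddAd
ddAvAAd
dddAAdd
ddddddd
ddddddd
ddddddd
step 17: ddddddd
ddddddd
ddddddd
ddAddAd
ddAd>Ad
dddAAdd
ddddddd
ddddddd
ddddddd
step 18: ddddddd
ddddddd
ddddddd
ddAd^Ad
ddAddAd
dddAAdd
ddddddd
ddddddd
ddddddd
step 19: ddddddd
ddddddd
ddddddd
ddAdA>d
ddAddAd
dddAAdd
ddddddd
ddddddd
ddddddd
step 20: ddddddd
ddddddd
ddddd^d
ddAdAdd
ddAddAd
dddAAdd
ddddddd
ddddddd
ddddddd
step 21: ddddddd
ddddddd
dddddA>
ddAdAdd
ddAddAd
dddAAdd
ddddddd
ddddddd
ddddddd
step 22: ddddddd
ddddddd
dddddAA
ddAdAdv
ddAddAd
dddAAdd
ddddddd
ddddddd
ddddddd
step 23: ddddddd
ddddddd
dddddAA
ddAdA<A
ddAddAd
dddAAdd
ddddddd
ddddddd
ddddddd
step 24: ddddddd
ddddddd
ddddd^A
ddAdAAA
ddAddAd
dddAAdd
ddddddd
ddddddd
ddddddd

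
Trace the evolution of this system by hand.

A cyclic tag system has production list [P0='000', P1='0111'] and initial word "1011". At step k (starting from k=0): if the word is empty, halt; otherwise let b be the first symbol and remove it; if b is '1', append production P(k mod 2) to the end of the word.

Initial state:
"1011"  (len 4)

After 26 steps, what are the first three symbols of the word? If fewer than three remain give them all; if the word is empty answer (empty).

k=0  "1011"  (len 4)
k=1  "011000"  (len 6)
k=2  "11000"  (len 5)
k=3  "1000000"  (len 7)
k=4  "0000000111"  (len 10)
k=5  "000000111"  (len 9)
k=6  "00000111"  (len 8)
k=7  "0000111"  (len 7)
k=8  "000111"  (len 6)
k=9  "00111"  (len 5)
k=10  "0111"  (len 4)
k=11  "111"  (len 3)
k=12  "110111"  (len 6)
k=13  "10111000"  (len 8)
k=14  "01110000111"  (len 11)
k=15  "1110000111"  (len 10)
k=16  "1100001110111"  (len 13)
k=17  "100001110111000"  (len 15)
k=18  "000011101110000111"  (len 18)
k=19  "00011101110000111"  (len 17)
k=20  "0011101110000111"  (len 16)
k=21  "011101110000111"  (len 15)
k=22  "11101110000111"  (len 14)
k=23  "1101110000111000"  (len 16)
k=24  "1011100001110000111"  (len 19)
k=25  "011100001110000111000"  (len 21)
k=26  "11100001110000111000"  (len 20)

111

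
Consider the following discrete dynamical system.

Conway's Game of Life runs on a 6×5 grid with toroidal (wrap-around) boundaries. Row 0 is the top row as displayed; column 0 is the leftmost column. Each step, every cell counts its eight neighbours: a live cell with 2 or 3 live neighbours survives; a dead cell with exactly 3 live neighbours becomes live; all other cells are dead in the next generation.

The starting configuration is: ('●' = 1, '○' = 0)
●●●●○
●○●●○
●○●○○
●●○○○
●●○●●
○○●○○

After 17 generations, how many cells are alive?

0) ●●●●○
●○●●○
●○●○○
●●○○○
●●○●●
○○●○○
1) ●○○○○
●○○○○
●○●●○
○○○●○
○○○●●
○○○○○
2) ○○○○○
●○○○○
○●●●○
○○○○○
○○○●●
○○○○●
3) ○○○○○
○●●○○
○●●○○
○○○○●
○○○●●
○○○●●
4) ○○●●○
○●●○○
●●●●○
●○●○●
●○○○○
○○○●●
5) ○●○○●
●○○○●
○○○○○
○○●○○
●●○○○
○○●●●
6) ○●●○○
●○○○●
○○○○○
○●○○○
●●○○●
○○●●●
7) ○●●○○
●●○○○
●○○○○
○●○○○
○●○○●
○○○○●
8) ○●●○○
●○●○○
●○○○○
○●○○○
○○○○○
○●●●○
9) ●○○○○
●○●○○
●○○○○
○○○○○
○●○○○
○●○●○
10) ●○●○●
●○○○●
○●○○○
○○○○○
○○●○○
●●●○○
11) ○○●○○
○○○●●
●○○○○
○○○○○
○○●○○
●○●○●
12) ●●●○○
○○○●●
○○○○●
○○○○○
○●○●○
○○●○○
13) ●●●○●
○●●●●
○○○●●
○○○○○
○○●○○
●○○●○
14) ○○○○○
○○○○○
●○○○●
○○○●○
○○○○○
●○○●○
15) ○○○○○
○○○○○
○○○○●
○○○○●
○○○○●
○○○○○
16) ○○○○○
○○○○○
○○○○○
●○○●●
○○○○○
○○○○○
17) ○○○○○
○○○○○
○○○○●
○○○○●
○○○○●
○○○○○

3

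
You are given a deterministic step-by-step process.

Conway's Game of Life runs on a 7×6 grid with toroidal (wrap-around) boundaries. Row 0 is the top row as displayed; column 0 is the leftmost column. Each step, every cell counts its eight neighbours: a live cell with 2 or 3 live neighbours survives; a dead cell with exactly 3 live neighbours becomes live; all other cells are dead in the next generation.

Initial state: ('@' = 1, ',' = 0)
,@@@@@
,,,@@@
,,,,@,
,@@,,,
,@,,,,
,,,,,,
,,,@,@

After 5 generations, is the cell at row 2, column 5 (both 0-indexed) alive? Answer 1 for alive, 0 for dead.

0) ,@@@@@
,,,@@@
,,,,@,
,@@,,,
,@,,,,
,,,,,,
,,,@,@
1) ,,,,,,
@,,,,,
,,@,@@
,@@,,,
,@@,,,
,,,,,,
@,,@,@
2) @,,,,@
,,,,,@
@,@@,@
@,,,,,
,@@,,,
@@@,,,
,,,,,,
3) @,,,,@
,@,,,,
@@,,@@
@,,@,@
,,@,,,
@,@,,,
,,,,,@
4) @,,,,@
,@,,@,
,@@,@,
,,@@,,
@,@@,@
,@,,,,
,@,,,@
5) ,@,,@@
,@@@@,
,@,,@,
@,,,,@
@,,@@,
,@,,@@
,@,,,@

0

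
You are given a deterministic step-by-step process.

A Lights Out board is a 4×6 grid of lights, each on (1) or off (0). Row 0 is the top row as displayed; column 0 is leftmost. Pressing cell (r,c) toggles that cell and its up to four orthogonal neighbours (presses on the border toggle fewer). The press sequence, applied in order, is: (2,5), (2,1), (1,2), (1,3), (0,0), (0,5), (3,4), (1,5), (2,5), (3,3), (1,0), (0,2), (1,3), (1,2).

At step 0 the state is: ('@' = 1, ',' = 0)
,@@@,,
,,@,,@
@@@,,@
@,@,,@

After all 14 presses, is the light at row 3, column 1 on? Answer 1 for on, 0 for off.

[0] ,@@@,,
,,@,,@
@@@,,@
@,@,,@
[1] ,@@@,,
,,@,,,
@@@,@,
@,@,,,
[2] ,@@@,,
,@@,,,
,,,,@,
@@@,,,
[3] ,@,@,,
,,,@,,
,,@,@,
@@@,,,
[4] ,@,,,,
,,@,@,
,,@@@,
@@@,,,
[5] @,,,,,
@,@,@,
,,@@@,
@@@,,,
[6] @,,,@@
@,@,@@
,,@@@,
@@@,,,
[7] @,,,@@
@,@,@@
,,@@,,
@@@@@@
[8] @,,,@,
@,@,,,
,,@@,@
@@@@@@
[9] @,,,@,
@,@,,@
,,@@@,
@@@@@,
[10] @,,,@,
@,@,,@
,,@,@,
@@,,,,
[11] ,,,,@,
,@@,,@
@,@,@,
@@,,,,
[12] ,@@@@,
,@,,,@
@,@,@,
@@,,,,
[13] ,@@,@,
,@@@@@
@,@@@,
@@,,,,
[14] ,@,,@,
,,,,@@
@,,@@,
@@,,,,

1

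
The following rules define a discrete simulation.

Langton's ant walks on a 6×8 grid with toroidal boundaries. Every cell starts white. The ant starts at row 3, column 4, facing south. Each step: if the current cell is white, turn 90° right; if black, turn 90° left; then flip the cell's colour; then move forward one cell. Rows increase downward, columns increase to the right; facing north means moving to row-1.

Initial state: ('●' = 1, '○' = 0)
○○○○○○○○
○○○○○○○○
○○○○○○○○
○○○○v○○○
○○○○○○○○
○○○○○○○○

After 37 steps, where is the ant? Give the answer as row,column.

k=0  ○○○○○○○○
○○○○○○○○
○○○○○○○○
○○○○v○○○
○○○○○○○○
○○○○○○○○
k=1  ○○○○○○○○
○○○○○○○○
○○○○○○○○
○○○<●○○○
○○○○○○○○
○○○○○○○○
k=2  ○○○○○○○○
○○○○○○○○
○○○^○○○○
○○○●●○○○
○○○○○○○○
○○○○○○○○
k=3  ○○○○○○○○
○○○○○○○○
○○○●>○○○
○○○●●○○○
○○○○○○○○
○○○○○○○○
k=4  ○○○○○○○○
○○○○○○○○
○○○●●○○○
○○○●v○○○
○○○○○○○○
○○○○○○○○
k=5  ○○○○○○○○
○○○○○○○○
○○○●●○○○
○○○●○>○○
○○○○○○○○
○○○○○○○○
k=6  ○○○○○○○○
○○○○○○○○
○○○●●○○○
○○○●○●○○
○○○○○v○○
○○○○○○○○
k=7  ○○○○○○○○
○○○○○○○○
○○○●●○○○
○○○●○●○○
○○○○<●○○
○○○○○○○○
k=8  ○○○○○○○○
○○○○○○○○
○○○●●○○○
○○○●^●○○
○○○○●●○○
○○○○○○○○
k=9  ○○○○○○○○
○○○○○○○○
○○○●●○○○
○○○●●>○○
○○○○●●○○
○○○○○○○○
k=10  ○○○○○○○○
○○○○○○○○
○○○●●^○○
○○○●●○○○
○○○○●●○○
○○○○○○○○
k=11  ○○○○○○○○
○○○○○○○○
○○○●●●>○
○○○●●○○○
○○○○●●○○
○○○○○○○○
k=12  ○○○○○○○○
○○○○○○○○
○○○●●●●○
○○○●●○v○
○○○○●●○○
○○○○○○○○
k=13  ○○○○○○○○
○○○○○○○○
○○○●●●●○
○○○●●<●○
○○○○●●○○
○○○○○○○○
k=14  ○○○○○○○○
○○○○○○○○
○○○●●^●○
○○○●●●●○
○○○○●●○○
○○○○○○○○
k=15  ○○○○○○○○
○○○○○○○○
○○○●<○●○
○○○●●●●○
○○○○●●○○
○○○○○○○○
k=16  ○○○○○○○○
○○○○○○○○
○○○●○○●○
○○○●v●●○
○○○○●●○○
○○○○○○○○
k=17  ○○○○○○○○
○○○○○○○○
○○○●○○●○
○○○●○>●○
○○○○●●○○
○○○○○○○○
k=18  ○○○○○○○○
○○○○○○○○
○○○●○^●○
○○○●○○●○
○○○○●●○○
○○○○○○○○
k=19  ○○○○○○○○
○○○○○○○○
○○○●○●>○
○○○●○○●○
○○○○●●○○
○○○○○○○○
k=20  ○○○○○○○○
○○○○○○^○
○○○●○●○○
○○○●○○●○
○○○○●●○○
○○○○○○○○
k=21  ○○○○○○○○
○○○○○○●>
○○○●○●○○
○○○●○○●○
○○○○●●○○
○○○○○○○○
k=22  ○○○○○○○○
○○○○○○●●
○○○●○●○v
○○○●○○●○
○○○○●●○○
○○○○○○○○
k=23  ○○○○○○○○
○○○○○○●●
○○○●○●<●
○○○●○○●○
○○○○●●○○
○○○○○○○○
k=24  ○○○○○○○○
○○○○○○^●
○○○●○●●●
○○○●○○●○
○○○○●●○○
○○○○○○○○
k=25  ○○○○○○○○
○○○○○<○●
○○○●○●●●
○○○●○○●○
○○○○●●○○
○○○○○○○○
k=26  ○○○○○^○○
○○○○○●○●
○○○●○●●●
○○○●○○●○
○○○○●●○○
○○○○○○○○
k=27  ○○○○○●>○
○○○○○●○●
○○○●○●●●
○○○●○○●○
○○○○●●○○
○○○○○○○○
k=28  ○○○○○●●○
○○○○○●v●
○○○●○●●●
○○○●○○●○
○○○○●●○○
○○○○○○○○
k=29  ○○○○○●●○
○○○○○<●●
○○○●○●●●
○○○●○○●○
○○○○●●○○
○○○○○○○○
k=30  ○○○○○●●○
○○○○○○●●
○○○●○v●●
○○○●○○●○
○○○○●●○○
○○○○○○○○
k=31  ○○○○○●●○
○○○○○○●●
○○○●○○>●
○○○●○○●○
○○○○●●○○
○○○○○○○○
k=32  ○○○○○●●○
○○○○○○^●
○○○●○○○●
○○○●○○●○
○○○○●●○○
○○○○○○○○
k=33  ○○○○○●●○
○○○○○<○●
○○○●○○○●
○○○●○○●○
○○○○●●○○
○○○○○○○○
k=34  ○○○○○^●○
○○○○○●○●
○○○●○○○●
○○○●○○●○
○○○○●●○○
○○○○○○○○
k=35  ○○○○<○●○
○○○○○●○●
○○○●○○○●
○○○●○○●○
○○○○●●○○
○○○○○○○○
k=36  ○○○○●○●○
○○○○○●○●
○○○●○○○●
○○○●○○●○
○○○○●●○○
○○○○^○○○
k=37  ○○○○●○●○
○○○○○●○●
○○○●○○○●
○○○●○○●○
○○○○●●○○
○○○○●>○○

5,5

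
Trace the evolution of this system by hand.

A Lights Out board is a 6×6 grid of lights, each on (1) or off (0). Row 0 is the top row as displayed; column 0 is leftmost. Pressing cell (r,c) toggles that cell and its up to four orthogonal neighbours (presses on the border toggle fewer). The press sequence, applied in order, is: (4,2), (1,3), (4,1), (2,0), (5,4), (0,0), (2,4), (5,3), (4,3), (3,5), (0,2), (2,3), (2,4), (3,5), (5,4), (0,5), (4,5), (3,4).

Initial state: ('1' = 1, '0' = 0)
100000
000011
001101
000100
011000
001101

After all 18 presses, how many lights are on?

20

step 0: 100000
000011
001101
000100
011000
001101
step 1: 100000
000011
001101
001100
000100
000101
step 2: 100100
001101
001001
001100
000100
000101
step 3: 100100
001101
001001
011100
111100
010101
step 4: 100100
101101
111001
111100
111100
010101
step 5: 100100
101101
111001
111100
111110
010010
step 6: 010100
001101
111001
111100
111110
010010
step 7: 010100
001111
111110
111110
111110
010010
step 8: 010100
001111
111110
111110
111010
011100
step 9: 010100
001111
111110
111010
110100
011000
step 10: 010100
001111
111111
111001
110101
011000
step 11: 001000
000111
111111
111001
110101
011000
step 12: 001000
000011
110001
111101
110101
011000
step 13: 001000
000001
110110
111111
110101
011000
step 14: 001000
000001
110111
111100
110100
011000
step 15: 001000
000001
110111
111100
110110
011111
step 16: 001011
000000
110111
111100
110110
011111
step 17: 001011
000000
110111
111101
110101
011110
step 18: 001011
000000
110101
111010
110111
011110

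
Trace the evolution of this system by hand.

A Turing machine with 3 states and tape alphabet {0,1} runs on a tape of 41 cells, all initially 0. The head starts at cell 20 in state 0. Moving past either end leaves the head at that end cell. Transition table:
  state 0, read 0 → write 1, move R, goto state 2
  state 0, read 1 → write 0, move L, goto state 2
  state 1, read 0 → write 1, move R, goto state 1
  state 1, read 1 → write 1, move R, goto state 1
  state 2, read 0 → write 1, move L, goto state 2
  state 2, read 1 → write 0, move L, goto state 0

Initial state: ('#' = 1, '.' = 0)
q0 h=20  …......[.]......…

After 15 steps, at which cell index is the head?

15

0) q0 h=20  …......[.]......…
1) q2 h=21  ….....#[.]......…
2) q2 h=20  …......[#]#.....…
3) q0 h=19  …......[.].#....…
4) q2 h=20  ….....#[.]#.....…
5) q2 h=19  …......[#]##....…
6) q0 h=18  …......[.].##...…
7) q2 h=19  ….....#[.]##....…
8) q2 h=18  …......[#]###...…
9) q0 h=17  …......[.].###..…
10) q2 h=18  ….....#[.]###...…
11) q2 h=17  …......[#]####..…
12) q0 h=16  …......[.].####.…
13) q2 h=17  ….....#[.]####..…
14) q2 h=16  …......[#]#####.…
15) q0 h=15  …......[.].#####…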